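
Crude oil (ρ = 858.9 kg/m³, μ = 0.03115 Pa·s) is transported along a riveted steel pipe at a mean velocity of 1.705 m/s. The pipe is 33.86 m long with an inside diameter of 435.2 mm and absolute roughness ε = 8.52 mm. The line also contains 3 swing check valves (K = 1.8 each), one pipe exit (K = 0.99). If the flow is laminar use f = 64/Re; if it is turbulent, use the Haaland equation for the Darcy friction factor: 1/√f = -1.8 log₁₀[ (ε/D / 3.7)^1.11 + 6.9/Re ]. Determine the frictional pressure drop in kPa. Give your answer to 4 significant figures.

ΔP ≈ 12.85 kPa

Reynolds number Re = ρVD/μ = 858.9 · 1.705 · 0.4352 / 0.0312 = 2.046e+04.
Re > 4000 → turbulent. Relative roughness ε/D = 0.00852/0.4352 = 0.0196. Haaland: 1/√f = -1.8 log₁₀[(0.0196/3.7)^1.11 + 6.9/2.046e+04] = -1.8 log₁₀[0.00297 + 0.000337] = 4.464, so f = 0.05017.
Total minor-loss coefficient ΣK = 3·1.8 + 1·0.99 = 6.39.
ΔP = [f·L/D + ΣK]·(ρV²/2) = [0.05017·33.86/0.4352 + 6.39]·(858.9·1.705²/2) = [3.904 + 6.39]·1248 = 1.285e+04 Pa.
ΔP = 1.285e+04 Pa = 12.85 kPa.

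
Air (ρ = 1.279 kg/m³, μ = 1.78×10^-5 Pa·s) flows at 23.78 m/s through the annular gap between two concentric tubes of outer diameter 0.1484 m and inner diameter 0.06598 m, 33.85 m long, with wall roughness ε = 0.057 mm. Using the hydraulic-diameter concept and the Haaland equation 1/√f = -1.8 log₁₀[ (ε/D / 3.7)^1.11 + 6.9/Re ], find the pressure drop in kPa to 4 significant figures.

ΔP ≈ 2.991 kPa

Hydraulic diameter D_h = 4A/P = D_o - D_i = 0.1484 - 0.06598 = 0.08242 m.
Re = ρVD_h/μ = 1.279·23.78·0.08242/1.78e-05 = 1.408e+05.
ε/D_h = 5.7e-05/0.08242 = 0.000692; Haaland gives 1/√f = -1.8 log₁₀[7.27e-05+4.9e-05] = 7.047, so f = 0.02014.
ΔP = f(L/D_h)(ρV²/2) = 0.02014·33.85/0.08242·361.6 = 2991 Pa.
ΔP = 2.991 kPa.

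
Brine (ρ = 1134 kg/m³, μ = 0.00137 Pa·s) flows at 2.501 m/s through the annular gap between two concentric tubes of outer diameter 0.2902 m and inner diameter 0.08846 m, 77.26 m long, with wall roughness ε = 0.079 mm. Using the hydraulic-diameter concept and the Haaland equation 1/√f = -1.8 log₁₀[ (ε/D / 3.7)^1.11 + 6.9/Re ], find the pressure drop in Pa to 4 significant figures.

ΔP ≈ 23120 Pa

Hydraulic diameter D_h = 4A/P = D_o - D_i = 0.2902 - 0.08846 = 0.2017 m.
Re = ρVD_h/μ = 1134·2.501·0.2017/0.00137 = 4.176e+05.
ε/D_h = 7.9e-05/0.2017 = 0.000392; Haaland gives 1/√f = -1.8 log₁₀[3.87e-05+1.65e-05] = 7.665, so f = 0.01702.
ΔP = f(L/D_h)(ρV²/2) = 0.01702·77.26/0.2017·3547 = 2.312e+04 Pa.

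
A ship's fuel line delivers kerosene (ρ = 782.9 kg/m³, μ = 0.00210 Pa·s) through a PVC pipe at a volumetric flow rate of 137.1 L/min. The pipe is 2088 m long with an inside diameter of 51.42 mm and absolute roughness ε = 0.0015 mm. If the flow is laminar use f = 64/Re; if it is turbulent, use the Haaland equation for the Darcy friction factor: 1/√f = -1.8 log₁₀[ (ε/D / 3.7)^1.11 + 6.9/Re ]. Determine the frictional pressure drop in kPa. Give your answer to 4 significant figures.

ΔP ≈ 489.8 kPa

Q = 137.1 L/min = 137.1/60000 = 0.002285 m³/s.
Cross-sectional area A = πD²/4 = π(0.05142)²/4 = 0.002077 m²; mean velocity V = Q/A = 0.002285/0.002077 = 1.1 m/s.
Reynolds number Re = ρVD/μ = 782.9 · 1.1 · 0.05142 / 0.0021 = 2.109e+04.
Re > 4000 → turbulent. Relative roughness ε/D = 1.5e-06/0.05142 = 2.92e-05. Haaland: 1/√f = -1.8 log₁₀[(2.92e-05/3.7)^1.11 + 6.9/2.109e+04] = -1.8 log₁₀[2.16e-06 + 0.000327] = 6.268, so f = 0.02545.
Darcy-Weisbach: ΔP = f(L/D)(ρV²/2) = 0.02545·(2088/0.05142)·(782.9·1.1²/2) = 0.02545·4.061e+04·474 = 4.898e+05 Pa.
ΔP = 4.898e+05 Pa = 489.8 kPa.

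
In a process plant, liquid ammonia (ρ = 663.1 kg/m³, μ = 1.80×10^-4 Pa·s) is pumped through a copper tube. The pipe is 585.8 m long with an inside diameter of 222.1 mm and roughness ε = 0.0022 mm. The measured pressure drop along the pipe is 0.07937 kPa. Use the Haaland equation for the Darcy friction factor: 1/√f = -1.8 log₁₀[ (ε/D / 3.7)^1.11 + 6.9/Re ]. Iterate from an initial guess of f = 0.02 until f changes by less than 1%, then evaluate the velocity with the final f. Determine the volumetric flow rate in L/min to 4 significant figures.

Rearranging Darcy-Weisbach: V = √(2·ΔP·D/(f·L·ρ)). With ε/D = 2.2e-06/0.2221 = 9.91e-06, iterate starting from f = 0.02:
  f = 0.02 → V = √(2·79.37·0.2221/(0.02·585.8·663.1)) = 0.06737 m/s; Re = ρVD/μ = 5.512e+04; f → 0.02029
  f = 0.02029 → V = 0.06688 m/s; Re = 5.472e+04; f → 0.02032
Converged (Δf/f < 1%). With the final f = 0.02032: V = √(2·79.37·0.2221/(0.02032·585.8·663.1)) = 0.06683 m/s.
Q = V·A = 0.06683·(π/4·0.2221²) = 0.002589 m³/s = 155.3 L/min.

Q ≈ 155.3 L/min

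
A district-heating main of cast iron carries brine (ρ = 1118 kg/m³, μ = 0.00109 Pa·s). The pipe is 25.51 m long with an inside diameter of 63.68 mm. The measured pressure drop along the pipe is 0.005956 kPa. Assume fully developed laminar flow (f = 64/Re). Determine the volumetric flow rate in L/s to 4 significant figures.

For laminar flow, f = 64/Re with Re = ρVD/μ, so Darcy-Weisbach reduces to ΔP = 32μLV/D². Solving for V: V = ΔP·D²/(32μL) = 5.956·(0.06368)²/(32·0.00109·25.51) = 0.02714 m/s.
Check: Re = ρVD/μ = 1118·0.02714·0.06368/0.00109 = 1773 < 2300, so the laminar assumption holds.
Q = V·A = 0.02714·(π/4·0.06368²) = 8.645e-05 m³/s = 0.08645 L/s.

Q ≈ 0.08645 L/s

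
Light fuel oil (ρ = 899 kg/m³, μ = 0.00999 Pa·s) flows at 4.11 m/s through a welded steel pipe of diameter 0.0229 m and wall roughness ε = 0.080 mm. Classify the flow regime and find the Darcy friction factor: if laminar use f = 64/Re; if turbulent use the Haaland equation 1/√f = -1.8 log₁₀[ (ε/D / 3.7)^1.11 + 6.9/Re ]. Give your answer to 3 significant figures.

Re = ρVD/μ = 899·4.11·0.0229/0.00999 = 8470.
Re > 4000 → turbulent. ε/D = 8e-05/0.0229 = 0.00349; Haaland: 1/√f = -1.8 log₁₀[0.000439 + 0.000815] = 5.223, so f = 0.03665.

f ≈ 0.0367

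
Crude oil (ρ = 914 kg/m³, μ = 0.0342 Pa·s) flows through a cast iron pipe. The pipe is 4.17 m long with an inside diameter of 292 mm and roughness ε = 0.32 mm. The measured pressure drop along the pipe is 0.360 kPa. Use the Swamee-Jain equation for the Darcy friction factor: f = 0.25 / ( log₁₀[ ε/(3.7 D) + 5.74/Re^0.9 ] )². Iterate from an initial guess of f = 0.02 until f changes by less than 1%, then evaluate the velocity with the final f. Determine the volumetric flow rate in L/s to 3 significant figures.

Rearranging Darcy-Weisbach: V = √(2·ΔP·D/(f·L·ρ)). With ε/D = 0.00032/0.292 = 0.0011, iterate starting from f = 0.02:
  f = 0.02 → V = √(2·360·0.292/(0.02·4.17·914)) = 1.661 m/s; Re = ρVD/μ = 1.296e+04; f → 0.03095
  f = 0.03095 → V = 1.335 m/s; Re = 1.042e+04; f → 0.03251
  f = 0.03251 → V = 1.303 m/s; Re = 1.017e+04; f → 0.03269
Converged (Δf/f < 1%). With the final f = 0.03269: V = √(2·360·0.292/(0.03269·4.17·914)) = 1.299 m/s.
Q = V·A = 1.299·(π/4·0.292²) = 0.08698 m³/s = 87.0 L/s.

Q ≈ 87.0 L/s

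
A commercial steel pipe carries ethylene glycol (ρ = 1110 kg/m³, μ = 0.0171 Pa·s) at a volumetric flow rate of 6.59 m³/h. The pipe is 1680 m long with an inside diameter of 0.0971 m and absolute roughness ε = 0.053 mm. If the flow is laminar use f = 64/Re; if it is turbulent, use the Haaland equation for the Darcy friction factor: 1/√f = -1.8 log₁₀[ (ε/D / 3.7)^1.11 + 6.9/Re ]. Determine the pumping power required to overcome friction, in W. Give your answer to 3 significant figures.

P ≈ 44.1 W

Q = 6.59 m³/h = 6.59/3600 = 0.001831 m³/s.
Cross-sectional area A = πD²/4 = π(0.0971)²/4 = 0.007405 m²; mean velocity V = Q/A = 0.001831/0.007405 = 0.2472 m/s.
Reynolds number Re = ρVD/μ = 1110 · 0.2472 · 0.0971 / 0.0171 = 1558.
Re < 2300 → laminar flow, so f = 64/Re = 64/1558 = 0.04108 (the turbulent correlation is not needed).
Darcy-Weisbach: ΔP = f(L/D)(ρV²/2) = 0.04108·(1680/0.0971)·(1110·0.2472²/2) = 0.04108·1.73e+04·33.92 = 2.41e+04 Pa.
Pumping power P = QΔP = 0.001831·2.41e+04 = 44.12 W = 44.1 W.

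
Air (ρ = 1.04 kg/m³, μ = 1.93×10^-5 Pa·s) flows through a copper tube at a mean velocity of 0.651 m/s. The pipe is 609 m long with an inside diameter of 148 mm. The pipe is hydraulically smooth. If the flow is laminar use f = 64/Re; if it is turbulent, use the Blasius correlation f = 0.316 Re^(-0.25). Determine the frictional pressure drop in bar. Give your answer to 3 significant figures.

ΔP ≈ 3.38×10^-4 bar

Reynolds number Re = ρVD/μ = 1.04 · 0.651 · 0.148 / 1.93e-05 = 5192.
Re > 4000 → turbulent. Smooth-pipe (Blasius): f = 0.316 Re^(-0.25) = 0.316/(5192)^0.25 = 0.03723.
Darcy-Weisbach: ΔP = f(L/D)(ρV²/2) = 0.03723·(609/0.148)·(1.04·0.651²/2) = 0.03723·4115·0.2204 = 33.76 Pa.
ΔP = 33.76 Pa = 3.38×10^-4 bar.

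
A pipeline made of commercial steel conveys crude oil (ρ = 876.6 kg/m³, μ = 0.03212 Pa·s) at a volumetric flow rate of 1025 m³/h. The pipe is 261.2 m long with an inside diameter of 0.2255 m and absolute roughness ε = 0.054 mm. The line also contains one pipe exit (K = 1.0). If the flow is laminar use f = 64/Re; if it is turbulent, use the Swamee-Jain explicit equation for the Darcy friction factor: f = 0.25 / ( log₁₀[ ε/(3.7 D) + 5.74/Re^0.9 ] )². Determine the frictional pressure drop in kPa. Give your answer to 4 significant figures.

Q = 1025 m³/h = 1025/3600 = 0.2847 m³/s.
Cross-sectional area A = πD²/4 = π(0.2255)²/4 = 0.03994 m²; mean velocity V = Q/A = 0.2847/0.03994 = 7.129 m/s.
Reynolds number Re = ρVD/μ = 876.6 · 7.129 · 0.2255 / 0.0321 = 4.387e+04.
Re > 4000 → turbulent. Relative roughness ε/D = 5.4e-05/0.2255 = 0.000239. Swamee-Jain: f = 0.25/(log₁₀[0.000239/3.7 + 5.74/4.387e+04^0.9])² = 0.25/(log₁₀[6.47e-05 + 0.000381])² = 0.25/(-3.351)² = 0.02226.
Total minor-loss coefficient ΣK = 1·1 = 1.
ΔP = [f·L/D + ΣK]·(ρV²/2) = [0.02226·261.2/0.2255 + 1]·(876.6·7.129²/2) = [25.79 + 1]·2.228e+04 = 5.968e+05 Pa.
ΔP = 5.968e+05 Pa = 596.8 kPa.

ΔP ≈ 596.8 kPa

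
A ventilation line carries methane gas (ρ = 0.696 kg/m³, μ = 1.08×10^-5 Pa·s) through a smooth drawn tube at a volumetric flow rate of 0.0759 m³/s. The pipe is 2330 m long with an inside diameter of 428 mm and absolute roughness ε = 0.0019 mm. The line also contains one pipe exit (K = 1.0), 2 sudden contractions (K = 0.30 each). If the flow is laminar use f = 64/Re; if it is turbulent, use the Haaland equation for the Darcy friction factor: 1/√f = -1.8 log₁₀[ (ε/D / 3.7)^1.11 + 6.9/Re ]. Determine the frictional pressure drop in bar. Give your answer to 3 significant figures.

Cross-sectional area A = πD²/4 = π(0.428)²/4 = 0.1439 m²; mean velocity V = Q/A = 0.0759/0.1439 = 0.5276 m/s.
Reynolds number Re = ρVD/μ = 0.696 · 0.5276 · 0.428 / 1.08e-05 = 1.455e+04.
Re > 4000 → turbulent. Relative roughness ε/D = 1.9e-06/0.428 = 4.44e-06. Haaland: 1/√f = -1.8 log₁₀[(4.44e-06/3.7)^1.11 + 6.9/1.455e+04] = -1.8 log₁₀[2.68e-07 + 0.000474] = 5.983, so f = 0.02794.
Total minor-loss coefficient ΣK = 1·1 + 2·0.3 = 1.6.
ΔP = [f·L/D + ΣK]·(ρV²/2) = [0.02794·2330/0.428 + 1.6]·(0.696·0.5276²/2) = [152.1 + 1.6]·0.09685 = 14.89 Pa.
ΔP = 14.89 Pa = 1.49×10^-4 bar.

ΔP ≈ 1.49×10^-4 bar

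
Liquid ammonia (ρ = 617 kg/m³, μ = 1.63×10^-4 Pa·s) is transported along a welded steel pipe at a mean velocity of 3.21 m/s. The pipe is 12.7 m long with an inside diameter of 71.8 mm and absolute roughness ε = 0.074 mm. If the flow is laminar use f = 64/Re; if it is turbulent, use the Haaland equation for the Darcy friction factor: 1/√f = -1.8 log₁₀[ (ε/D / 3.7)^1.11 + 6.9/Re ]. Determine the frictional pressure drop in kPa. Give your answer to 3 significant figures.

ΔP ≈ 11.3 kPa

Reynolds number Re = ρVD/μ = 617 · 3.21 · 0.0718 / 0.000163 = 8.724e+05.
Re > 4000 → turbulent. Relative roughness ε/D = 7.4e-05/0.0718 = 0.00103. Haaland: 1/√f = -1.8 log₁₀[(0.00103/3.7)^1.11 + 6.9/8.724e+05] = -1.8 log₁₀[0.000113 + 7.91e-06] = 7.05, so f = 0.02012.
Darcy-Weisbach: ΔP = f(L/D)(ρV²/2) = 0.02012·(12.7/0.0718)·(617·3.21²/2) = 0.02012·176.9·3179 = 1.131e+04 Pa.
ΔP = 1.131e+04 Pa = 11.3 kPa.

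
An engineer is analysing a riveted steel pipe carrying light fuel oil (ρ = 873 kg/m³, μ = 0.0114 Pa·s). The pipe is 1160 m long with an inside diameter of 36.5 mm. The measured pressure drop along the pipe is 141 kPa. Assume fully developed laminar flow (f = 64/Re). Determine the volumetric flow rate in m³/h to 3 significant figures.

Q ≈ 1.67 m³/h

For laminar flow, f = 64/Re with Re = ρVD/μ, so Darcy-Weisbach reduces to ΔP = 32μLV/D². Solving for V: V = ΔP·D²/(32μL) = 1.41e+05·(0.0365)²/(32·0.0114·1160) = 0.4439 m/s.
Check: Re = ρVD/μ = 873·0.4439·0.0365/0.0114 = 1241 < 2300, so the laminar assumption holds.
Q = V·A = 0.4439·(π/4·0.0365²) = 0.0004645 m³/s = 1.67 m³/h.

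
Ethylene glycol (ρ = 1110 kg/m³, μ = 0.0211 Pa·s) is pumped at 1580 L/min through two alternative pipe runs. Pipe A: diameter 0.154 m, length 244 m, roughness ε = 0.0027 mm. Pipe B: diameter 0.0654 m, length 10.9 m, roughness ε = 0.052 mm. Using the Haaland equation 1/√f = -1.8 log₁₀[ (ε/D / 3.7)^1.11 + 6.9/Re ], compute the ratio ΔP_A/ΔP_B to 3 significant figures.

Pipe A: V = Q/A = 0.02633/0.01863 = 1.414 m/s; Re = 1.145e+04; ε/D = 1.75e-05; Haaland → f = 0.02978; ΔP_A = f(L/D)(ρV²/2) = 5.234e+04 Pa.
Pipe B: V = Q/A = 0.02633/0.003359 = 7.839 m/s; Re = 2.697e+04; ε/D = 0.000795; Haaland → f = 0.02567; ΔP_B = f(L/D)(ρV²/2) = 1.459e+05 Pa.
ΔP_A/ΔP_B = 5.234e+04/1.459e+05 = 0.359.

ΔP_A/ΔP_B ≈ 0.359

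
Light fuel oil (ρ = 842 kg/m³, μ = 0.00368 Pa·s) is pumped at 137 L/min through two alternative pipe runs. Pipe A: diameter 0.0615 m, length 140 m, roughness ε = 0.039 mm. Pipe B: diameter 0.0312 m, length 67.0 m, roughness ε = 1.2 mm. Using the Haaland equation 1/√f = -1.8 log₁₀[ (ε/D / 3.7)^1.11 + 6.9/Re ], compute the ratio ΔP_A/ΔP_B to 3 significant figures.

ΔP_A/ΔP_B ≈ 0.0336

Pipe A: V = Q/A = 0.002283/0.002971 = 0.7687 m/s; Re = 1.082e+04; ε/D = 0.000634; Haaland → f = 0.03106; ΔP_A = f(L/D)(ρV²/2) = 1.759e+04 Pa.
Pipe B: V = Q/A = 0.002283/0.0007645 = 2.987 m/s; Re = 2.132e+04; ε/D = 0.0385; Haaland → f = 0.06497; ΔP_B = f(L/D)(ρV²/2) = 5.239e+05 Pa.
ΔP_A/ΔP_B = 1.759e+04/5.239e+05 = 0.0336.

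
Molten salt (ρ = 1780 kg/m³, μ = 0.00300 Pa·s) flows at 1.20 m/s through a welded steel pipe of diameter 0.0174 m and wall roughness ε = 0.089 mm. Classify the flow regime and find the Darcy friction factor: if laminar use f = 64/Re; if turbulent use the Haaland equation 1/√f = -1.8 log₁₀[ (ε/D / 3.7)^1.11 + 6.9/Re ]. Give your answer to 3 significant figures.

f ≈ 0.0364

Re = ρVD/μ = 1780·1.2·0.0174/0.003 = 1.239e+04.
Re > 4000 → turbulent. ε/D = 8.9e-05/0.0174 = 0.00511; Haaland: 1/√f = -1.8 log₁₀[0.00067 + 0.000557] = 5.24, so f = 0.03642.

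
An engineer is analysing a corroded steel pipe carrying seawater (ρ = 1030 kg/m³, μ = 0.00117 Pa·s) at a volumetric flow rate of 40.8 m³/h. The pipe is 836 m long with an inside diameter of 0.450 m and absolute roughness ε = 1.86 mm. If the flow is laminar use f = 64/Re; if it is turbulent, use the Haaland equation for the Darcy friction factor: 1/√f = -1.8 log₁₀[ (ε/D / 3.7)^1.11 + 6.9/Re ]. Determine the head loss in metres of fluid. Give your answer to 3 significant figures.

Q = 40.8 m³/h = 40.8/3600 = 0.01133 m³/s.
Cross-sectional area A = πD²/4 = π(0.45)²/4 = 0.159 m²; mean velocity V = Q/A = 0.01133/0.159 = 0.07126 m/s.
Reynolds number Re = ρVD/μ = 1030 · 0.07126 · 0.45 / 0.00117 = 2.823e+04.
Re > 4000 → turbulent. Relative roughness ε/D = 0.00186/0.45 = 0.00413. Haaland: 1/√f = -1.8 log₁₀[(0.00413/3.7)^1.11 + 6.9/2.823e+04] = -1.8 log₁₀[0.000529 + 0.000244] = 5.601, so f = 0.03188.
Darcy-Weisbach: ΔP = f(L/D)(ρV²/2) = 0.03188·(836/0.45)·(1030·0.07126²/2) = 0.03188·1858·2.615 = 154.9 Pa.
Head loss h_f = ΔP/(ρg) = 154.9/(1030·9.81) = 0.0153 m.

h_f ≈ 0.0153 m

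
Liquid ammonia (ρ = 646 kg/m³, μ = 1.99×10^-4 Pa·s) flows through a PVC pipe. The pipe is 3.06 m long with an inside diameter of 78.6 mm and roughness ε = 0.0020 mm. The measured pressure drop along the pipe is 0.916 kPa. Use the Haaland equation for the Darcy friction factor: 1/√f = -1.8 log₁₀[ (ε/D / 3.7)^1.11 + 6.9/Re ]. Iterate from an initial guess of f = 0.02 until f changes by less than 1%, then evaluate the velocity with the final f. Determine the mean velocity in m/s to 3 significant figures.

Rearranging Darcy-Weisbach: V = √(2·ΔP·D/(f·L·ρ)). With ε/D = 2e-06/0.0786 = 2.54e-05, iterate starting from f = 0.02:
  f = 0.02 → V = √(2·916·0.0786/(0.02·3.06·646)) = 1.908 m/s; Re = ρVD/μ = 4.869e+05; f → 0.01342
  f = 0.01342 → V = 2.33 m/s; Re = 5.944e+05; f → 0.01301
  f = 0.01301 → V = 2.366 m/s; Re = 6.038e+05; f → 0.01298
Converged (Δf/f < 1%). With the final f = 0.01298: V = √(2·916·0.0786/(0.01298·3.06·646)) = 2.369 m/s.

V ≈ 2.37 m/s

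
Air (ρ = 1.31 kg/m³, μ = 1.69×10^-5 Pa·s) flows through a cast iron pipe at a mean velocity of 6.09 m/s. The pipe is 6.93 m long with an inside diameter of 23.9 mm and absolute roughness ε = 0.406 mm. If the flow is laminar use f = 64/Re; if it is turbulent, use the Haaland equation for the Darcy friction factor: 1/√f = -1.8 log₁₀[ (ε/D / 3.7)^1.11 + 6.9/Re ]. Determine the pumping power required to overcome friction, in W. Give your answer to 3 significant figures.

Reynolds number Re = ρVD/μ = 1.31 · 6.09 · 0.0239 / 1.69e-05 = 1.128e+04.
Re > 4000 → turbulent. Relative roughness ε/D = 0.000406/0.0239 = 0.017. Haaland: 1/√f = -1.8 log₁₀[(0.017/3.7)^1.11 + 6.9/1.128e+04] = -1.8 log₁₀[0.00254 + 0.000612] = 4.503, so f = 0.04932.
Darcy-Weisbach: ΔP = f(L/D)(ρV²/2) = 0.04932·(6.93/0.0239)·(1.31·6.09²/2) = 0.04932·290·24.29 = 347.4 Pa.
Q = V·A = 6.09·0.0004486 = 0.002732 m³/s.
Pumping power P = QΔP = 0.002732·347.4 = 0.9492 W = 0.949 W.

P ≈ 0.949 W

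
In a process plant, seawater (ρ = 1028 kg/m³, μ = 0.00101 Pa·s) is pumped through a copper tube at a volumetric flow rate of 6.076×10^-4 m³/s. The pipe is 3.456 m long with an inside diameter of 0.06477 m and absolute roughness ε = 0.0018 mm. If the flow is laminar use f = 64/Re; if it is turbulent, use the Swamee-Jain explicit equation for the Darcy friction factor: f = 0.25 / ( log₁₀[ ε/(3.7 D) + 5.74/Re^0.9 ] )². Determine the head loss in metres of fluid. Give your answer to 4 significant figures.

h_f ≈ 0.002721 m

Cross-sectional area A = πD²/4 = π(0.06477)²/4 = 0.003295 m²; mean velocity V = Q/A = 0.0006076/0.003295 = 0.1844 m/s.
Reynolds number Re = ρVD/μ = 1028 · 0.1844 · 0.06477 / 0.00101 = 1.216e+04.
Re > 4000 → turbulent. Relative roughness ε/D = 1.8e-06/0.06477 = 2.78e-05. Swamee-Jain: f = 0.25/(log₁₀[2.78e-05/3.7 + 5.74/1.216e+04^0.9])² = 0.25/(log₁₀[7.51e-06 + 0.00121])² = 0.25/(-2.915)² = 0.02943.
Darcy-Weisbach: ΔP = f(L/D)(ρV²/2) = 0.02943·(3.456/0.06477)·(1028·0.1844²/2) = 0.02943·53.36·17.48 = 27.44 Pa.
Head loss h_f = ΔP/(ρg) = 27.44/(1028·9.81) = 0.002721 m.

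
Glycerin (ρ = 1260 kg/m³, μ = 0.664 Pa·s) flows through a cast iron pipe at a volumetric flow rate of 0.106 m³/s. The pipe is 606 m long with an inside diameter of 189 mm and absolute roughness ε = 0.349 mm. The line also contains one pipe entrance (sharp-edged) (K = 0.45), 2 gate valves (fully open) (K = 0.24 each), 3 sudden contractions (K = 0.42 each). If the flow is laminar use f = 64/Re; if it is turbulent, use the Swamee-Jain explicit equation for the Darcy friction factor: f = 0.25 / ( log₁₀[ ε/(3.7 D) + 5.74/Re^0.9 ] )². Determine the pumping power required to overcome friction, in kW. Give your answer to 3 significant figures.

P ≈ 146 kW

Cross-sectional area A = πD²/4 = π(0.189)²/4 = 0.02806 m²; mean velocity V = Q/A = 0.106/0.02806 = 3.778 m/s.
Reynolds number Re = ρVD/μ = 1260 · 3.778 · 0.189 / 0.664 = 1355.
Re < 2300 → laminar flow, so f = 64/Re = 64/1355 = 0.04723 (the turbulent correlation is not needed).
Total minor-loss coefficient ΣK = 1·0.45 + 2·0.24 + 3·0.42 = 2.19.
ΔP = [f·L/D + ΣK]·(ρV²/2) = [0.04723·606/0.189 + 2.19]·(1260·3.778²/2) = [151.4 + 2.19]·8993 = 1.382e+06 Pa.
Pumping power P = QΔP = 0.106·1.382e+06 = 146500 W = 146 kW.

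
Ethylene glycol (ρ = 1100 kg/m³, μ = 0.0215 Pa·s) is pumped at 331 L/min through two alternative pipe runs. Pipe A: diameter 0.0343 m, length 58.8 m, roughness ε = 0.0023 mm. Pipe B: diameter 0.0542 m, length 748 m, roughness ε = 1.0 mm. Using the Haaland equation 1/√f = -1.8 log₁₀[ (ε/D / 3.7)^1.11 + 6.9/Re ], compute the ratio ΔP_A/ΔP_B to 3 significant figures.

ΔP_A/ΔP_B ≈ 0.448

Pipe A: V = Q/A = 0.005517/0.000924 = 5.97 m/s; Re = 1.048e+04; ε/D = 6.71e-05; Haaland → f = 0.03056; ΔP_A = f(L/D)(ρV²/2) = 1.027e+06 Pa.
Pipe B: V = Q/A = 0.005517/0.002307 = 2.391 m/s; Re = 6630; ε/D = 0.0185; Haaland → f = 0.05281; ΔP_B = f(L/D)(ρV²/2) = 2.292e+06 Pa.
ΔP_A/ΔP_B = 1.027e+06/2.292e+06 = 0.448.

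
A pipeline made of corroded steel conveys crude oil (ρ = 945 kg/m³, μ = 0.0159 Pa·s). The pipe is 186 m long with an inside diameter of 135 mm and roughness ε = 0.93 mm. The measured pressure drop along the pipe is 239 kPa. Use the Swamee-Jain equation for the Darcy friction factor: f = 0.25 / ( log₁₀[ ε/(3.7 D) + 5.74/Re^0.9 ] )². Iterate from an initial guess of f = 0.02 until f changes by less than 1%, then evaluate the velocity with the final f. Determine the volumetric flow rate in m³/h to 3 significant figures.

Q ≈ 163 m³/h

Rearranging Darcy-Weisbach: V = √(2·ΔP·D/(f·L·ρ)). With ε/D = 0.00093/0.135 = 0.00689, iterate starting from f = 0.02:
  f = 0.02 → V = √(2·2.39e+05·0.135/(0.02·186·945)) = 4.284 m/s; Re = ρVD/μ = 3.438e+04; f → 0.0361
  f = 0.0361 → V = 3.189 m/s; Re = 2.559e+04; f → 0.03683
  f = 0.03683 → V = 3.157 m/s; Re = 2.533e+04; f → 0.03686
Converged (Δf/f < 1%). With the final f = 0.03686: V = √(2·2.39e+05·0.135/(0.03686·186·945)) = 3.156 m/s.
Q = V·A = 3.156·(π/4·0.135²) = 0.04518 m³/s = 163 m³/h.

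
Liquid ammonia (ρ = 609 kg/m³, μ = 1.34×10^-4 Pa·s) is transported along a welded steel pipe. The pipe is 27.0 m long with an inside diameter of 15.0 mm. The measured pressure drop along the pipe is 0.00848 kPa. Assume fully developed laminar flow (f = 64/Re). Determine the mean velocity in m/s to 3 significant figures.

V ≈ 0.0165 m/s

For laminar flow, f = 64/Re with Re = ρVD/μ, so Darcy-Weisbach reduces to ΔP = 32μLV/D². Solving for V: V = ΔP·D²/(32μL) = 8.48·(0.015)²/(32·0.000134·27) = 0.01648 m/s.
Check: Re = ρVD/μ = 609·0.01648·0.015/0.000134 = 1123 < 2300, so the laminar assumption holds.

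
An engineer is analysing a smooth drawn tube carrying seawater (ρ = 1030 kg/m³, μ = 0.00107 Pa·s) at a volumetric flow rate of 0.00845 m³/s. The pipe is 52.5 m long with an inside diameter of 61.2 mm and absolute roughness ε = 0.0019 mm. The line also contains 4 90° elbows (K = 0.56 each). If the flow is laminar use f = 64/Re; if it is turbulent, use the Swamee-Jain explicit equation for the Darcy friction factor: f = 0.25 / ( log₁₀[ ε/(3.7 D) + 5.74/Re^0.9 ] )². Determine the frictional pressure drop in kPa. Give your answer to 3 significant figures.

ΔP ≈ 69.0 kPa

Cross-sectional area A = πD²/4 = π(0.0612)²/4 = 0.002942 m²; mean velocity V = Q/A = 0.00845/0.002942 = 2.873 m/s.
Reynolds number Re = ρVD/μ = 1030 · 2.873 · 0.0612 / 0.00107 = 1.692e+05.
Re > 4000 → turbulent. Relative roughness ε/D = 1.9e-06/0.0612 = 3.1e-05. Swamee-Jain: f = 0.25/(log₁₀[3.1e-05/3.7 + 5.74/1.692e+05^0.9])² = 0.25/(log₁₀[8.39e-06 + 0.000113])² = 0.25/(-3.916)² = 0.01631.
Total minor-loss coefficient ΣK = 4·0.56 = 2.24.
ΔP = [f·L/D + ΣK]·(ρV²/2) = [0.01631·52.5/0.0612 + 2.24]·(1030·2.873²/2) = [13.99 + 2.24]·4249 = 6.896e+04 Pa.
ΔP = 6.896e+04 Pa = 69.0 kPa.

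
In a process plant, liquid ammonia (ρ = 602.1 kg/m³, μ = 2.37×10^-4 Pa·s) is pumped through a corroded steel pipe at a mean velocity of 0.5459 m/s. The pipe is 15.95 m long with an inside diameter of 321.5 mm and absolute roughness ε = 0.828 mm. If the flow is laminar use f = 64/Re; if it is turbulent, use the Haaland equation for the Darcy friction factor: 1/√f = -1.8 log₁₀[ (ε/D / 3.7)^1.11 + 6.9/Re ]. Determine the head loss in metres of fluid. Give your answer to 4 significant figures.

Reynolds number Re = ρVD/μ = 602.1 · 0.5459 · 0.3215 / 0.000237 = 4.459e+05.
Re > 4000 → turbulent. Relative roughness ε/D = 0.000828/0.3215 = 0.00258. Haaland: 1/√f = -1.8 log₁₀[(0.00258/3.7)^1.11 + 6.9/4.459e+05] = -1.8 log₁₀[0.000313 + 1.55e-05] = 6.271, so f = 0.02543.
Darcy-Weisbach: ΔP = f(L/D)(ρV²/2) = 0.02543·(15.95/0.3215)·(602.1·0.5459²/2) = 0.02543·49.61·89.71 = 113.2 Pa.
Head loss h_f = ΔP/(ρg) = 113.2/(602.1·9.81) = 0.01916 m.

h_f ≈ 0.01916 m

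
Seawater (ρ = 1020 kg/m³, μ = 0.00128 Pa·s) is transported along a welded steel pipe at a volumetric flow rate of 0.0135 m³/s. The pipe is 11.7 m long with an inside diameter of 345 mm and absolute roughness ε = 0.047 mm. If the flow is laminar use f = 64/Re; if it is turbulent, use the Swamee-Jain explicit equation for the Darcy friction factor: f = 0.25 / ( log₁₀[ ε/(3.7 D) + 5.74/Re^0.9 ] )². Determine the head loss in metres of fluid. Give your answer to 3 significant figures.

Cross-sectional area A = πD²/4 = π(0.345)²/4 = 0.09348 m²; mean velocity V = Q/A = 0.0135/0.09348 = 0.1444 m/s.
Reynolds number Re = ρVD/μ = 1020 · 0.1444 · 0.345 / 0.00128 = 3.97e+04.
Re > 4000 → turbulent. Relative roughness ε/D = 4.7e-05/0.345 = 0.000136. Swamee-Jain: f = 0.25/(log₁₀[0.000136/3.7 + 5.74/3.97e+04^0.9])² = 0.25/(log₁₀[3.68e-05 + 0.000417])² = 0.25/(-3.343)² = 0.02237.
Darcy-Weisbach: ΔP = f(L/D)(ρV²/2) = 0.02237·(11.7/0.345)·(1020·0.1444²/2) = 0.02237·33.91·10.64 = 8.068 Pa.
Head loss h_f = ΔP/(ρg) = 8.068/(1020·9.81) = 8.06×10^-4 m.

h_f ≈ 8.06×10^-4 m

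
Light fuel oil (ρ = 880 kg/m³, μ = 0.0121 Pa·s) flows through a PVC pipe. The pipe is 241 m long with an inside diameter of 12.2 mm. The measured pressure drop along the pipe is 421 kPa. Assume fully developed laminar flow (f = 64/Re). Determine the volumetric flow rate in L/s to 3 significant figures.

For laminar flow, f = 64/Re with Re = ρVD/μ, so Darcy-Weisbach reduces to ΔP = 32μLV/D². Solving for V: V = ΔP·D²/(32μL) = 4.21e+05·(0.0122)²/(32·0.0121·241) = 0.6715 m/s.
Check: Re = ρVD/μ = 880·0.6715·0.0122/0.0121 = 595.8 < 2300, so the laminar assumption holds.
Q = V·A = 0.6715·(π/4·0.0122²) = 7.85e-05 m³/s = 0.0785 L/s.

Q ≈ 0.0785 L/s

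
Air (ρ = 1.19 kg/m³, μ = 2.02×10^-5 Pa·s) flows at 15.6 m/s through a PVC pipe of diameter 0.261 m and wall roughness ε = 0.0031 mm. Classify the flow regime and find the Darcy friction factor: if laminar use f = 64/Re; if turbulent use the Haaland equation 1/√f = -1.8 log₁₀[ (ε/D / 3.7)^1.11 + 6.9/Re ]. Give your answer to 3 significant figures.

f ≈ 0.0150

Re = ρVD/μ = 1.19·15.6·0.261/2.02e-05 = 2.399e+05.
Re > 4000 → turbulent. ε/D = 3.1e-06/0.261 = 1.19e-05; Haaland: 1/√f = -1.8 log₁₀[7.98e-07 + 2.88e-05] = 8.153, so f = 0.01505.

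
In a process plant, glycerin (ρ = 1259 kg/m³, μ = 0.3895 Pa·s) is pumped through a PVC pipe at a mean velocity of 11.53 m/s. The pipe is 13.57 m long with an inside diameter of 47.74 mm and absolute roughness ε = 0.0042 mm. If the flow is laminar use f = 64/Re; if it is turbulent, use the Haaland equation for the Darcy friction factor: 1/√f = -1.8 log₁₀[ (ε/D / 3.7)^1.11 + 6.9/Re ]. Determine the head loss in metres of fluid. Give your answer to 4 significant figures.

h_f ≈ 69.28 m

Reynolds number Re = ρVD/μ = 1259 · 11.53 · 0.04774 / 0.39 = 1779.
Re < 2300 → laminar flow, so f = 64/Re = 64/1779 = 0.03597 (the turbulent correlation is not needed).
Darcy-Weisbach: ΔP = f(L/D)(ρV²/2) = 0.03597·(13.57/0.04774)·(1259·11.53²/2) = 0.03597·284.2·8.369e+04 = 8.557e+05 Pa.
Head loss h_f = ΔP/(ρg) = 8.557e+05/(1259·9.81) = 69.28 m.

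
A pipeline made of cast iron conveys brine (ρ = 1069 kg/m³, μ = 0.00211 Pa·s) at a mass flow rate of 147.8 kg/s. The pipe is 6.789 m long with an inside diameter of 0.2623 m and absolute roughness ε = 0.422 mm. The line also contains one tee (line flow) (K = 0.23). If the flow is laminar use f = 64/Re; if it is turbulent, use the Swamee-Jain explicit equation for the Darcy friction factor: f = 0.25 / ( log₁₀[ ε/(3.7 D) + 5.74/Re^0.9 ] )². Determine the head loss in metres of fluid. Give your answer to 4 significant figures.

h_f ≈ 0.2744 m

A = πD²/4 = π(0.2623)²/4 = 0.05404 m²; mean velocity V = ṁ/(ρA) = 147.8/(1069 · 0.05404) = 2.559 m/s.
Reynolds number Re = ρVD/μ = 1069 · 2.559 · 0.2623 / 0.00211 = 3.4e+05.
Re > 4000 → turbulent. Relative roughness ε/D = 0.000422/0.2623 = 0.00161. Swamee-Jain: f = 0.25/(log₁₀[0.00161/3.7 + 5.74/3.4e+05^0.9])² = 0.25/(log₁₀[0.000435 + 6.03e-05])² = 0.25/(-3.305)² = 0.02288.
Total minor-loss coefficient ΣK = 1·0.23 = 0.23.
ΔP = [f·L/D + ΣK]·(ρV²/2) = [0.02288·6.789/0.2623 + 0.23]·(1069·2.559²/2) = [0.5923 + 0.23]·3499 = 2877 Pa.
Head loss h_f = ΔP/(ρg) = 2877/(1069·9.81) = 0.2744 m.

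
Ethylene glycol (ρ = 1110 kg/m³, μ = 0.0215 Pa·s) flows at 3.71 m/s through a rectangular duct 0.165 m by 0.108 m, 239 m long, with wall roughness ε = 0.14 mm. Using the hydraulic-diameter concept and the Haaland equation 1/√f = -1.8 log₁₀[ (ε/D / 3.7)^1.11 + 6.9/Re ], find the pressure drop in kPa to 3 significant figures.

ΔP ≈ 372 kPa

Hydraulic diameter D_h = 4A/P = 4·(0.165·0.108)/(2·(0.165+0.108)) = 0.07128/0.546 = 0.1305 m.
Re = ρVD_h/μ = 1110·3.71·0.1305/0.0215 = 2.501e+04.
ε/D_h = 0.00014/0.1305 = 0.00107; Haaland gives 1/√f = -1.8 log₁₀[0.000118+0.000276] = 6.128, so f = 0.02663.
ΔP = f(L/D_h)(ρV²/2) = 0.02663·239/0.1305·7639 = 3.725e+05 Pa.
ΔP = 372 kPa.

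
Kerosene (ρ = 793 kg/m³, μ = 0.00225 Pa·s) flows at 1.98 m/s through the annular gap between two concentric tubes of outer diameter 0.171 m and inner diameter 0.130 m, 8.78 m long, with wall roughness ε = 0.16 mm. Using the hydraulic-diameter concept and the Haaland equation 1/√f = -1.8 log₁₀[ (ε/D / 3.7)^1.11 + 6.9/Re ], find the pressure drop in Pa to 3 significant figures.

ΔP ≈ 10500 Pa

Hydraulic diameter D_h = 4A/P = D_o - D_i = 0.171 - 0.13 = 0.041 m.
Re = ρVD_h/μ = 793·1.98·0.041/0.00225 = 2.861e+04.
ε/D_h = 0.00016/0.041 = 0.0039; Haaland gives 1/√f = -1.8 log₁₀[0.000496+0.000241] = 5.638, so f = 0.03146.
ΔP = f(L/D_h)(ρV²/2) = 0.03146·8.78/0.041·1554 = 1.047e+04 Pa.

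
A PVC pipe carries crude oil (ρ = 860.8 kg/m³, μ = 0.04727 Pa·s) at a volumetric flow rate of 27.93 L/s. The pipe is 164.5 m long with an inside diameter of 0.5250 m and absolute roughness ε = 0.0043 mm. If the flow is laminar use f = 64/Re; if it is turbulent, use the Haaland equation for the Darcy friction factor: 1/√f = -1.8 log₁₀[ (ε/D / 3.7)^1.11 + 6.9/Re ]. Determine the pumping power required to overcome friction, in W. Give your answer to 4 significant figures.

P ≈ 3.253 W

Q = 27.93 L/s = 27.93/1000 = 0.02793 m³/s.
Cross-sectional area A = πD²/4 = π(0.525)²/4 = 0.2165 m²; mean velocity V = Q/A = 0.02793/0.2165 = 0.129 m/s.
Reynolds number Re = ρVD/μ = 860.8 · 0.129 · 0.525 / 0.0473 = 1233.
Re < 2300 → laminar flow, so f = 64/Re = 64/1233 = 0.05188 (the turbulent correlation is not needed).
Darcy-Weisbach: ΔP = f(L/D)(ρV²/2) = 0.05188·(164.5/0.525)·(860.8·0.129²/2) = 0.05188·313.3·7.165 = 116.5 Pa.
Pumping power P = QΔP = 0.02793·116.5 = 3.2532 W = 3.253 W.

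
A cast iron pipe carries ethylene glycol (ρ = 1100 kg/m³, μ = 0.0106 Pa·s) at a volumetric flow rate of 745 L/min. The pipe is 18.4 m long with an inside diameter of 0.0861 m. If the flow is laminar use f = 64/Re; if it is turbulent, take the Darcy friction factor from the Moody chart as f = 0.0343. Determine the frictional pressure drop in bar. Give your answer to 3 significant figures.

ΔP ≈ 0.183 bar

Q = 745 L/min = 745/60000 = 0.01242 m³/s.
Cross-sectional area A = πD²/4 = π(0.0861)²/4 = 0.005822 m²; mean velocity V = Q/A = 0.01242/0.005822 = 2.133 m/s.
Reynolds number Re = ρVD/μ = 1100 · 2.133 · 0.0861 / 0.0106 = 1.905e+04.
Re > 4000 → turbulent; use the Moody-chart value f = 0.0343.
Darcy-Weisbach: ΔP = f(L/D)(ρV²/2) = 0.0343·(18.4/0.0861)·(1100·2.133²/2) = 0.0343·213.7·2501 = 1.834e+04 Pa.
ΔP = 1.834e+04 Pa = 0.183 bar.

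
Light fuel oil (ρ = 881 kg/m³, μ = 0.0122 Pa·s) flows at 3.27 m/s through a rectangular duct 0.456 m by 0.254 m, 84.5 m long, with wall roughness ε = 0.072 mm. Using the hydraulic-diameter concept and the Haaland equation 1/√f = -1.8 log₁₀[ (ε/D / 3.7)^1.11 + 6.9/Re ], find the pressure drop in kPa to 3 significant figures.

Hydraulic diameter D_h = 4A/P = 4·(0.456·0.254)/(2·(0.456+0.254)) = 0.4633/1.42 = 0.3263 m.
Re = ρVD_h/μ = 881·3.27·0.3263/0.0122 = 7.704e+04.
ε/D_h = 7.2e-05/0.3263 = 0.000221; Haaland gives 1/√f = -1.8 log₁₀[2.05e-05+8.96e-05] = 7.125, so f = 0.0197.
ΔP = f(L/D_h)(ρV²/2) = 0.0197·84.5/0.3263·4710 = 2.403e+04 Pa.
ΔP = 24.0 kPa.

ΔP ≈ 24.0 kPa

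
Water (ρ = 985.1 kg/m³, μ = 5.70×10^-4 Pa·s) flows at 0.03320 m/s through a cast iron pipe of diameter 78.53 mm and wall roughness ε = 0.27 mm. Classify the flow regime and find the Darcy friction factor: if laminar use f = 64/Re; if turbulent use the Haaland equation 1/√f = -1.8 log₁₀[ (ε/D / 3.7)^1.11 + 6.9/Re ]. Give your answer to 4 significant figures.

Re = ρVD/μ = 985.1·0.0332·0.07853/0.00057 = 4506.
Re > 4000 → turbulent. ε/D = 0.00027/0.07853 = 0.00344; Haaland: 1/√f = -1.8 log₁₀[0.000431 + 0.00153] = 4.873, so f = 0.04211.

f ≈ 0.04211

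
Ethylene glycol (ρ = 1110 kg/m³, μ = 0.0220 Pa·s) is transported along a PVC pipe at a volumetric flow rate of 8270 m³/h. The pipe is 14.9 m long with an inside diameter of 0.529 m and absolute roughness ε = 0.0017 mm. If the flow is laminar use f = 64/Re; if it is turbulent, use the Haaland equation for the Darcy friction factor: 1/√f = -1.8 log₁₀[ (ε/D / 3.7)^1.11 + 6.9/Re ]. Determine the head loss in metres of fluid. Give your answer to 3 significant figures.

h_f ≈ 2.28 m

Q = 8270 m³/h = 8270/3600 = 2.297 m³/s.
Cross-sectional area A = πD²/4 = π(0.529)²/4 = 0.2198 m²; mean velocity V = Q/A = 2.297/0.2198 = 10.45 m/s.
Reynolds number Re = ρVD/μ = 1110 · 10.45 · 0.529 / 0.022 = 2.79e+05.
Re > 4000 → turbulent. Relative roughness ε/D = 1.7e-06/0.529 = 3.21e-06. Haaland: 1/√f = -1.8 log₁₀[(3.21e-06/3.7)^1.11 + 6.9/2.79e+05] = -1.8 log₁₀[1.87e-07 + 2.47e-05] = 8.286, so f = 0.01456.
Darcy-Weisbach: ΔP = f(L/D)(ρV²/2) = 0.01456·(14.9/0.529)·(1110·10.45²/2) = 0.01456·28.17·6.063e+04 = 2.487e+04 Pa.
Head loss h_f = ΔP/(ρg) = 2.487e+04/(1110·9.81) = 2.28 m.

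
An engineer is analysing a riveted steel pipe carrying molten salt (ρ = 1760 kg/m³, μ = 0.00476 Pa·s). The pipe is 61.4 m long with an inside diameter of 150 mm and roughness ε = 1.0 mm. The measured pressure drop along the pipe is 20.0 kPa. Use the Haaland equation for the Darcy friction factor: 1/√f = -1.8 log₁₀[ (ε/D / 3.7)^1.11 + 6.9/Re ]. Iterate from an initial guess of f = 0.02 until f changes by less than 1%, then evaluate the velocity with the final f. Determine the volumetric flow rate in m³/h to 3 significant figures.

Rearranging Darcy-Weisbach: V = √(2·ΔP·D/(f·L·ρ)). With ε/D = 0.001/0.15 = 0.00667, iterate starting from f = 0.02:
  f = 0.02 → V = √(2·2e+04·0.15/(0.02·61.4·1760)) = 1.666 m/s; Re = ρVD/μ = 9.241e+04; f → 0.03403
  f = 0.03403 → V = 1.277 m/s; Re = 7.084e+04; f → 0.03426
Converged (Δf/f < 1%). With the final f = 0.03426: V = √(2·2e+04·0.15/(0.03426·61.4·1760)) = 1.273 m/s.
Q = V·A = 1.273·(π/4·0.15²) = 0.0225 m³/s = 81.0 m³/h.

Q ≈ 81.0 m³/h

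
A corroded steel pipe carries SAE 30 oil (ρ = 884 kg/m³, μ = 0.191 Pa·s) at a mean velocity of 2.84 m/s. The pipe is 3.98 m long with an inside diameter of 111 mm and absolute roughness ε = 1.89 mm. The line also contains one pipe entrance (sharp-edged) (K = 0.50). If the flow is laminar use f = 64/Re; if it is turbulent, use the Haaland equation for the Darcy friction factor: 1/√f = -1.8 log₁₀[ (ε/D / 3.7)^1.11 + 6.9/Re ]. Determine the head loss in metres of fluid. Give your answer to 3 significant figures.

Reynolds number Re = ρVD/μ = 884 · 2.84 · 0.111 / 0.191 = 1459.
Re < 2300 → laminar flow, so f = 64/Re = 64/1459 = 0.04387 (the turbulent correlation is not needed).
Total minor-loss coefficient ΣK = 1·0.5 = 0.5.
ΔP = [f·L/D + ΣK]·(ρV²/2) = [0.04387·3.98/0.111 + 0.5]·(884·2.84²/2) = [1.573 + 0.5]·3565 = 7390 Pa.
Head loss h_f = ΔP/(ρg) = 7390/(884·9.81) = 0.852 m.

h_f ≈ 0.852 m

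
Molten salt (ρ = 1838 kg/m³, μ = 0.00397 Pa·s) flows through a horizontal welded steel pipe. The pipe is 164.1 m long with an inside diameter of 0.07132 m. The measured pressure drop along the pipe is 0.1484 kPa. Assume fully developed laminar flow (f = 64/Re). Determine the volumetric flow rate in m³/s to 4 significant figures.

Q ≈ 1.447×10^-4 m³/s

For laminar flow, f = 64/Re with Re = ρVD/μ, so Darcy-Weisbach reduces to ΔP = 32μLV/D². Solving for V: V = ΔP·D²/(32μL) = 148.4·(0.07132)²/(32·0.00397·164.1) = 0.03621 m/s.
Check: Re = ρVD/μ = 1838·0.03621·0.07132/0.00397 = 1196 < 2300, so the laminar assumption holds.
Q = V·A = 0.03621·(π/4·0.07132²) = 0.0001447 m³/s = 1.447×10^-4 m³/s.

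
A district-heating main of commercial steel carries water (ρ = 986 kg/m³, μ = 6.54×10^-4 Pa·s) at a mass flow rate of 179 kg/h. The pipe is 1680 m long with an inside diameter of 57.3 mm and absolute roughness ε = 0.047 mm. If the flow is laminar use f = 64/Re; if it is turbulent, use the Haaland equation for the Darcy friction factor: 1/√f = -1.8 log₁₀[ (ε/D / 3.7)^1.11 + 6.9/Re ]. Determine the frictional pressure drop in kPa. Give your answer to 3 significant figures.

ṁ = 179 kg/h = 179/3600 = 0.04972 kg/s.
A = πD²/4 = π(0.0573)²/4 = 0.002579 m²; mean velocity V = ṁ/(ρA) = 0.04972/(986 · 0.002579) = 0.01956 m/s.
Reynolds number Re = ρVD/μ = 986 · 0.01956 · 0.0573 / 0.000654 = 1689.
Re < 2300 → laminar flow, so f = 64/Re = 64/1689 = 0.03788 (the turbulent correlation is not needed).
Darcy-Weisbach: ΔP = f(L/D)(ρV²/2) = 0.03788·(1680/0.0573)·(986·0.01956²/2) = 0.03788·2.932e+04·0.1885 = 209.4 Pa.
ΔP = 209.4 Pa = 0.209 kPa.

ΔP ≈ 0.209 kPa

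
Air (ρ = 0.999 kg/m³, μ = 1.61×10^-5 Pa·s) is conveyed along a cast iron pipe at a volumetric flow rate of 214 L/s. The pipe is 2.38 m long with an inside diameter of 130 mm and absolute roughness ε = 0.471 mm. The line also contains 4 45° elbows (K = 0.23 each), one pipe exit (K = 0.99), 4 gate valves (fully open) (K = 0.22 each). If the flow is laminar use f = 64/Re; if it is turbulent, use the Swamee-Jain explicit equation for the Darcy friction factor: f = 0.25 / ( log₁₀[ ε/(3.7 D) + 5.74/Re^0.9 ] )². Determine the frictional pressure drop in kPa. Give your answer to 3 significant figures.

ΔP ≈ 0.431 kPa

Q = 214 L/s = 214/1000 = 0.214 m³/s.
Cross-sectional area A = πD²/4 = π(0.13)²/4 = 0.01327 m²; mean velocity V = Q/A = 0.214/0.01327 = 16.12 m/s.
Reynolds number Re = ρVD/μ = 0.999 · 16.12 · 0.13 / 1.61e-05 = 1.301e+05.
Re > 4000 → turbulent. Relative roughness ε/D = 0.000471/0.13 = 0.00362. Swamee-Jain: f = 0.25/(log₁₀[0.00362/3.7 + 5.74/1.301e+05^0.9])² = 0.25/(log₁₀[0.000979 + 0.000143])² = 0.25/(-2.95)² = 0.02873.
Total minor-loss coefficient ΣK = 4·0.23 + 1·0.99 + 4·0.22 = 2.79.
ΔP = [f·L/D + ΣK]·(ρV²/2) = [0.02873·2.38/0.13 + 2.79]·(0.999·16.12²/2) = [0.526 + 2.79]·129.8 = 430.6 Pa.
ΔP = 430.6 Pa = 0.431 kPa.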